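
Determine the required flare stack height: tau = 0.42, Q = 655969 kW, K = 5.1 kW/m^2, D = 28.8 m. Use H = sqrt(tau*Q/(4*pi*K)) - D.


tau*Q/(4*pi*K) = 0.42 * 655969 / (4 * pi * 5.1) = 4298.85
sqrt(4298.85) = 65.5656
H = 65.5656 - 28.8 = 36.77

36.77 m


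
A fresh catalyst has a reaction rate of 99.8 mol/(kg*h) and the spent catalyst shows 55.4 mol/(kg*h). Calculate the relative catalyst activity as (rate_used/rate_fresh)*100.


Activity (%) = (rate_used / rate_fresh) * 100
rate_used = 55.4, rate_fresh = 99.8
= (55.4 / 99.8) * 100
= 0.5551 * 100 = 55.51

55.51 %


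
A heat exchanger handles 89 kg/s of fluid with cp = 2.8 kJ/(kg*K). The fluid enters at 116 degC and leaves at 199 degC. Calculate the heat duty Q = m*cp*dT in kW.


Q = m_dot * cp * delta_T
delta_T = 199 - 116 = 83 K
Q = 89 * 2.8 * 83
= 249.2 * 83
= 20683.6 kW

20683.6 kW


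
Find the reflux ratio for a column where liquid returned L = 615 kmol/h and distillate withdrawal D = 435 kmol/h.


Reflux ratio definition: R = L / D (liquid returned / distillate withdrawn)
L = 615 kmol/h, D = 435 kmol/h
R = 615 / 435 = 1.414

1.414


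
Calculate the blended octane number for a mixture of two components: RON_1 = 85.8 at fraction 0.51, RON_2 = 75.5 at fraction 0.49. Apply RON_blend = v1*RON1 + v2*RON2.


Linear blending: RON_blend = sum(vi * RONi)
Contribution 1: 0.51 * 85.8 = 43.758
Contribution 2: 0.49 * 75.5 = 36.995
RON_blend = 43.758 + 36.995 = 80.753

80.753


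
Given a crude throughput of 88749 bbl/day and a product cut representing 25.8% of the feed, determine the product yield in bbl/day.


Crude throughput = 88749 bbl/day
Fraction yield = 25.8%
yield = throughput * fraction / 100
yield = 88749 * 25.8 / 100 = 22897.242

22897.242 bbl/day


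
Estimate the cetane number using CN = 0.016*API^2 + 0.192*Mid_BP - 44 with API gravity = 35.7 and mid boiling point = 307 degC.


CN = 0.016 * 35.7^2 + 0.192 * 307 - 44
CN = 20.39184 + 58.944 - 44 = 35.33584

35.33584


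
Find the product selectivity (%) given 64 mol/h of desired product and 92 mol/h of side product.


Selectivity = desired / (desired + undesired) * 100
Total products = 64 + 92 = 156 mol/h
S = 64 / 156 * 100
= 0.4103 * 100
= 41.03 %

41.03 %


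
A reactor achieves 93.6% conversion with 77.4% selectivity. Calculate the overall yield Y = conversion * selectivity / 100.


Overall yield = conversion (%) * selectivity (%) / 100
Conversion = 93.6%, Selectivity = 77.4%
Y = 93.6 * 77.4 / 100
= 72.4464 %

72.4464 %


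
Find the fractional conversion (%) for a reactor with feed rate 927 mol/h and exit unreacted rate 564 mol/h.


X = (F_in - F_out) / F_in * 100
Moles reacted = 927 - 564 = 363
X = 363 / 927 * 100
= 0.3916 * 100
= 39.16 %

39.16 %


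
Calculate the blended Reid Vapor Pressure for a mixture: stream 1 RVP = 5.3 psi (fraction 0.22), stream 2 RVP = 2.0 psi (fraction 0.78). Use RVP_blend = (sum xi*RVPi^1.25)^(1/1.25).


Chevron index: RVP_blend = (sum xi*RVPi^1.25)^(1/1.25)
RVP^1.25 terms: 0.22 * 5.3^1.25 + 0.78 * 2.0^1.25 = 3.62432
RVP_blend = 3.62432^(1/1.25) = 2.801

2.801 psi


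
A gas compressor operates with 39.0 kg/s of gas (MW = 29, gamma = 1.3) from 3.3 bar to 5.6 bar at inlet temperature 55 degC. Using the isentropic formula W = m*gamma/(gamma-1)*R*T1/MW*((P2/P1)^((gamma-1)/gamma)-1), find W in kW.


Isentropic work: W = m*(gamma/(gamma-1))*(R*T1/MW)*((P2/P1)^((gamma-1)/gamma) - 1)
T1 = 55 + 273.15 = 328.15 K
Pressure ratio = 5.6 / 3.3 = 1.69697
Exponent = (1.3 - 1)/1.3 = 0.230769
(P2/P1)^exp - 1 = 1.69697^0.230769 - 1 = 0.1298
W = 39.0 * 1.3 / 0.3 * 8.314 * 328.15 / 29 * 0.1298 = 2064

2064 kW


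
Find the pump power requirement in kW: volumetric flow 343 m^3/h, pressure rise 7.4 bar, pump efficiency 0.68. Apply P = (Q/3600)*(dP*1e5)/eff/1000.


Q = 343 / 3600 = 0.0952778 m^3/s
P = 0.0952778 * (7.4 * 1e5) / 0.68 / 1000 = 103.7

103.7 kW


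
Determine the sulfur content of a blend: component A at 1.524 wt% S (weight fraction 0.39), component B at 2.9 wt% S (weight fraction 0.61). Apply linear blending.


Linear sulfur blending: S_blend = x1*S1 + x2*S2
Contribution 1: 0.39 * 1.524 = 0.59436 wt%
Contribution 2: 0.61 * 2.9 = 1.769 wt%
S_blend = 0.59436 + 1.769 = 2.36336

2.36336 wt%


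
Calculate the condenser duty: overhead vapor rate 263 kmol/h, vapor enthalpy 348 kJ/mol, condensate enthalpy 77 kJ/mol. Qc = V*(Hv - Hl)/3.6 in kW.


Qc = 263 * (348 - 77) / 3.6 = 263 * 271 / 3.6 = 19800

19800 kW


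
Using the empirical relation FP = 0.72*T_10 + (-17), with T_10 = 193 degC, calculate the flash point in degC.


FP = 0.72 * 193 + (-17) = 121.96

121.96 degC


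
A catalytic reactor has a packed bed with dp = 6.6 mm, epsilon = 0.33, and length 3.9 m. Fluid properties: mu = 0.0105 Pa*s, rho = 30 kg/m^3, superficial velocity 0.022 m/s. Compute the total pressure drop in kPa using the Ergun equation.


dp = 6.6 mm = 0.0066 m
Viscous term = 150*0.0105*0.022*(1-0.33)^2 / (0.0066^2*0.33^3) = 9936.26
Inertial term = 1.75*30*0.022^2*(1-0.33) / (0.0066*0.33^3) = 71.7784
dP/L = 9936.26 + 71.7784 = 10008 Pa/m
dP = 10008 * 3.9 / 1000 = 39.03 kPa

39.03 kPa


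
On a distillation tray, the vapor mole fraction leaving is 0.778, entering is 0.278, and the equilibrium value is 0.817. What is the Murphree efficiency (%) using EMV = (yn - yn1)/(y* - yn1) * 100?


Murphree vapor efficiency: EMV = (y_n - y_(n-1)) / (y*_n - y_(n-1)) * 100
EMV = (0.778 - 0.278) / (0.817 - 0.278) * 100 = 0.5 / 0.539 * 100 = 92.76

92.76 %


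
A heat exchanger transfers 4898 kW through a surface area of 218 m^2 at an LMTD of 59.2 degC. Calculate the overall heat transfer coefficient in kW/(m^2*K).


From Q = U*A*LMTD, U = Q / (A * LMTD)
U = 4898 / (218 * 59.2) = 4898 / 12905.6 = 0.3795

0.3795 kW/(m^2*K)


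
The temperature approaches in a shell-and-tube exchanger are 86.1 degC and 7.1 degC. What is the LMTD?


LMTD = (dT1 - dT2) / ln(dT1/dT2)
= (86.1 - 7.1) / ln(86.1 / 7.1) = 79 / 2.49541 = 31.66

31.66 degC


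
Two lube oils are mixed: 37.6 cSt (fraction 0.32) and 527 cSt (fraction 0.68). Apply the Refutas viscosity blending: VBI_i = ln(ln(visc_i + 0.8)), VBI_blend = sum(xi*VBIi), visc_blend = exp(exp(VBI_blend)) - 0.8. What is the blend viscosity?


Refutas method: VBN_i = 14.534*ln(ln(visc_i + 0.8)) + 10.975, blended linearly by mass fraction; since VBN is linear in VBI_i = ln(ln(visc_i + 0.8)) and the fractions sum to 1, blend VBI directly: visc = exp(exp(VBI_blend)) - 0.8
VBI_1 = ln(ln(37.6 + 0.8)) = 1.29419
VBI_2 = ln(ln(527 + 0.8)) = 1.83557
VBI_blend = 0.32 * 1.29419 + 0.68 * 1.83557 = 1.66233
visc_blend = exp(exp(1.66233)) - 0.8 = 193.9

193.9 cSt


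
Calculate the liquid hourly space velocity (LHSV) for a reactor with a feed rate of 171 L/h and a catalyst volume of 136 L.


LHSV = volumetric feed rate / catalyst volume
= 171 L/h / 136 L
= 1.257 h^-1

1.257 h^-1


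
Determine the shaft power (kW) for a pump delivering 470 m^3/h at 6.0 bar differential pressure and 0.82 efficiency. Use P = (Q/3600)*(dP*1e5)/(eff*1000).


Q = 470 / 3600 = 0.130556 m^3/s
P = 0.130556 * (6.0 * 1e5) / 0.82 / 1000 = 95.53

95.53 kW


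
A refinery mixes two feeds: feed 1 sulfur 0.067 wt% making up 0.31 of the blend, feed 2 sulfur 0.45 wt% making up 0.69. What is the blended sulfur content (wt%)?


Linear sulfur blending: S_blend = x1*S1 + x2*S2
Contribution 1: 0.31 * 0.067 = 0.02077 wt%
Contribution 2: 0.69 * 0.45 = 0.3105 wt%
S_blend = 0.02077 + 0.3105 = 0.33127

0.33127 wt%


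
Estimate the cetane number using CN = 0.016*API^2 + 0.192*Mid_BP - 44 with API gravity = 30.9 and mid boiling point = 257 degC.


CN = 0.016 * 30.9^2 + 0.192 * 257 - 44
CN = 15.27696 + 49.344 - 44 = 20.62096

20.62096


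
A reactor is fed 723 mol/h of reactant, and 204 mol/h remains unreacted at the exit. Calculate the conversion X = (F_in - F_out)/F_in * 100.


X = (F_in - F_out) / F_in * 100
Moles reacted = 723 - 204 = 519
X = 519 / 723 * 100
= 0.7178 * 100
= 71.78 %

71.78 %


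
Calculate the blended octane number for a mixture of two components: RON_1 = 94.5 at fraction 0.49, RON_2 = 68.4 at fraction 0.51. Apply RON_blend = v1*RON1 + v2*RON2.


Linear blending: RON_blend = sum(vi * RONi)
Contribution 1: 0.49 * 94.5 = 46.305
Contribution 2: 0.51 * 68.4 = 34.884
RON_blend = 46.305 + 34.884 = 81.189

81.189


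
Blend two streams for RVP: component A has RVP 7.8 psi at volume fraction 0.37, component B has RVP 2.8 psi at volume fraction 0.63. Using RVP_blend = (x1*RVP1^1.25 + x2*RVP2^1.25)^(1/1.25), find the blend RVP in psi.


Chevron index: RVP_blend = (sum xi*RVPi^1.25)^(1/1.25)
RVP^1.25 terms: 0.37 * 7.8^1.25 + 0.63 * 2.8^1.25 = 7.10489
RVP_blend = 7.10489^(1/1.25) = 4.800

4.800 psi


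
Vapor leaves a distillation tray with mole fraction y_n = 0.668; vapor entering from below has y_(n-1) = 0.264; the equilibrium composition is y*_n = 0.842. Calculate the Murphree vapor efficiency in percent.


Murphree vapor efficiency: EMV = (y_n - y_(n-1)) / (y*_n - y_(n-1)) * 100
EMV = (0.668 - 0.264) / (0.842 - 0.264) * 100 = 0.404 / 0.578 * 100 = 69.90

69.90 %


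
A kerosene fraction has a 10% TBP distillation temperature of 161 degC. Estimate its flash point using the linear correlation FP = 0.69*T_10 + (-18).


FP = 0.69 * 161 + (-18) = 93.09

93.09 degC


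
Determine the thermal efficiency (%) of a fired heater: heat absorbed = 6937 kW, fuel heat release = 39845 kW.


Furnace efficiency = Q_absorbed / Q_fuel * 100
= 6937 / 39845 * 100 = 17.41

17.41 %


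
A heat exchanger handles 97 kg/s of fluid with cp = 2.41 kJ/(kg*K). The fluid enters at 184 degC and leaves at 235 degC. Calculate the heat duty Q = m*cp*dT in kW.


Q = m_dot * cp * delta_T
delta_T = 235 - 184 = 51 K
Q = 97 * 2.41 * 51
= 233.77 * 51
= 11922.27 kW

11922.27 kW


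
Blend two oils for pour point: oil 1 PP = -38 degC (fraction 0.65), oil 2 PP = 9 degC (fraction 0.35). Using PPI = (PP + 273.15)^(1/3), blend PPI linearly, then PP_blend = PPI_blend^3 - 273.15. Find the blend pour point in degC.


PPI_1 = (-38 + 273.15)^(1/3) = 6.172318
PPI_2 = (9 + 273.15)^(1/3) = 6.558835
PPI_blend = 0.65 * 6.172318 + 0.35 * 6.558835 = 6.307599
PP_blend = 6.307599^3 - 273.15 = 250.9529 - 273.15 = -22.2

-22.2 degC


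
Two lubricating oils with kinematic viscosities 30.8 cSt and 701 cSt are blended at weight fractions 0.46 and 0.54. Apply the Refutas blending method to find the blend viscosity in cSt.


Refutas method: VBN_i = 14.534*ln(ln(visc_i + 0.8)) + 10.975, blended linearly by mass fraction; since VBN is linear in VBI_i = ln(ln(visc_i + 0.8)) and the fractions sum to 1, blend VBI directly: visc = exp(exp(VBI_blend)) - 0.8
VBI_1 = ln(ln(30.8 + 0.8)) = 1.23929
VBI_2 = ln(ln(701 + 0.8)) = 1.88002
VBI_blend = 0.46 * 1.23929 + 0.54 * 1.88002 = 1.58528
visc_blend = exp(exp(1.58528)) - 0.8 = 130.9

130.9 cSt


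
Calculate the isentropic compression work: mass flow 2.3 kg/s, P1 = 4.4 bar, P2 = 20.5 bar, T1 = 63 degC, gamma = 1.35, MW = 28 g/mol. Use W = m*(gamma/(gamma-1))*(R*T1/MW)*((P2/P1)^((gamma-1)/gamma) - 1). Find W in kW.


Isentropic work: W = m*(gamma/(gamma-1))*(R*T1/MW)*((P2/P1)^((gamma-1)/gamma) - 1)
T1 = 63 + 273.15 = 336.15 K
Pressure ratio = 20.5 / 4.4 = 4.65909
Exponent = (1.35 - 1)/1.35 = 0.259259
(P2/P1)^exp - 1 = 4.65909^0.259259 - 1 = 0.490264
W = 2.3 * 1.35 / 0.35 * 8.314 * 336.15 / 28 * 0.490264 = 434.1

434.1 kW


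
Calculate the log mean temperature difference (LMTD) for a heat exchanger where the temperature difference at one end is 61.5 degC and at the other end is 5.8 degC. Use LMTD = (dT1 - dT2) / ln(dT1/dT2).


LMTD = (dT1 - dT2) / ln(dT1/dT2)
= (61.5 - 5.8) / ln(61.5 / 5.8) = 55.7 / 2.36118 = 23.59

23.59 degC


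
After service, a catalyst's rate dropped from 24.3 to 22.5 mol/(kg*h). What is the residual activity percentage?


Activity (%) = (rate_used / rate_fresh) * 100
rate_used = 22.5, rate_fresh = 24.3
= (22.5 / 24.3) * 100
= 0.9259 * 100 = 92.59

92.59 %


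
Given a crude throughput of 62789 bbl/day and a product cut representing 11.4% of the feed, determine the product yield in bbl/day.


Crude throughput = 62789 bbl/day
Fraction yield = 11.4%
yield = throughput * fraction / 100
yield = 62789 * 11.4 / 100 = 7157.946

7157.946 bbl/day


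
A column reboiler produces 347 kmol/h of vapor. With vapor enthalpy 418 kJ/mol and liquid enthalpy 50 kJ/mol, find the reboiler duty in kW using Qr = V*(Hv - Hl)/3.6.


Qr = 347 * (418 - 50) / 3.6 = 347 * 368 / 3.6 = 35470

35470 kW


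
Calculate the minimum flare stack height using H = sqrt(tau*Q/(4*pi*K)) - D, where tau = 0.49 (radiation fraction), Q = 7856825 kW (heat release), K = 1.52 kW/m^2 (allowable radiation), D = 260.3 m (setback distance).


tau*Q/(4*pi*K) = 0.49 * 7856825 / (4 * pi * 1.52) = 201553
sqrt(201553) = 448.947
H = 448.947 - 260.3 = 188.6

188.6 m


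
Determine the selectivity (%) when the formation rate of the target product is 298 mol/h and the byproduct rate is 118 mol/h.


Selectivity = desired / (desired + undesired) * 100
Total products = 298 + 118 = 416 mol/h
S = 298 / 416 * 100
= 0.7163 * 100
= 71.63 %

71.63 %


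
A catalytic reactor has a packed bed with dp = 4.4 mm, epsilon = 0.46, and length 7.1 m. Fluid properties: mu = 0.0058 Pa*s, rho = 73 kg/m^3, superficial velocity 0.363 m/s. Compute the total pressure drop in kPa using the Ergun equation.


dp = 4.4 mm = 0.0044 m
Viscous term = 150*0.0058*0.363*(1-0.46)^2 / (0.0044^2*0.46^3) = 48869.1
Inertial term = 1.75*73*0.363^2*(1-0.46) / (0.0044*0.46^3) = 21224.7
dP/L = 48869.1 + 21224.7 = 70093.8 Pa/m
dP = 70093.8 * 7.1 / 1000 = 497.7 kPa

497.7 kPa


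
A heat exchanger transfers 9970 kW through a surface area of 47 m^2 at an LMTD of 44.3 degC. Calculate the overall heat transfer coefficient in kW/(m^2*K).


From Q = U*A*LMTD, U = Q / (A * LMTD)
U = 9970 / (47 * 44.3) = 9970 / 2082.1 = 4.788

4.788 kW/(m^2*K)


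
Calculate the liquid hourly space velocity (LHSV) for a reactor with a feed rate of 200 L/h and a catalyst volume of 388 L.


LHSV = volumetric feed rate / catalyst volume
= 200 L/h / 388 L
= 0.5155 h^-1

0.5155 h^-1


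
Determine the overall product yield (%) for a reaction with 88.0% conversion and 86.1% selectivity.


Overall yield = conversion (%) * selectivity (%) / 100
Conversion = 88.0%, Selectivity = 86.1%
Y = 88.0 * 86.1 / 100
= 75.768 %

75.768 %


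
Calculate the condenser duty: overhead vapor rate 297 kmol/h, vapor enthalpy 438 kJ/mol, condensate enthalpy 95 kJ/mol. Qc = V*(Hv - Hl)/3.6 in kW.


Qc = 297 * (438 - 95) / 3.6 = 297 * 343 / 3.6 = 28300

28300 kW


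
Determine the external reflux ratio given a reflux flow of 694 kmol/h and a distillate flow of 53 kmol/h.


Reflux ratio definition: R = L / D (liquid returned / distillate withdrawn)
L = 694 kmol/h, D = 53 kmol/h
R = 694 / 53 = 13.09

13.09


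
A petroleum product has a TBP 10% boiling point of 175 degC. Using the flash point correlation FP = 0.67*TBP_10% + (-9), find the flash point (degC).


FP = 0.67 * 175 + (-9) = 108.25

108.25 degC


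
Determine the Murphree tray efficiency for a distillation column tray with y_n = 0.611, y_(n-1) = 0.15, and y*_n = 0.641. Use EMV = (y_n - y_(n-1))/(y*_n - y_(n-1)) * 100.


Murphree vapor efficiency: EMV = (y_n - y_(n-1)) / (y*_n - y_(n-1)) * 100
EMV = (0.611 - 0.15) / (0.641 - 0.15) * 100 = 0.461 / 0.491 * 100 = 93.89

93.89 %


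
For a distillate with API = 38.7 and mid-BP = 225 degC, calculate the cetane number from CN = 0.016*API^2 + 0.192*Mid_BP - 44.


CN = 0.016 * 38.7^2 + 0.192 * 225 - 44
CN = 23.96304 + 43.2 - 44 = 23.16304

23.16304


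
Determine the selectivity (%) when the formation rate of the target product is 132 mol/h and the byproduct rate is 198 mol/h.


Selectivity = desired / (desired + undesired) * 100
Total products = 132 + 198 = 330 mol/h
S = 132 / 330 * 100
= 0.4000 * 100
= 40.00 %

40.00 %


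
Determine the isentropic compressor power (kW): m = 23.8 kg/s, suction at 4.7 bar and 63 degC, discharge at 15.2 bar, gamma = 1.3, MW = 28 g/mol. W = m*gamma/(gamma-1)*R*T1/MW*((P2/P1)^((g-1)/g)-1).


Isentropic work: W = m*(gamma/(gamma-1))*(R*T1/MW)*((P2/P1)^((gamma-1)/gamma) - 1)
T1 = 63 + 273.15 = 336.15 K
Pressure ratio = 15.2 / 4.7 = 3.23404
Exponent = (1.3 - 1)/1.3 = 0.230769
(P2/P1)^exp - 1 = 3.23404^0.230769 - 1 = 0.311093
W = 23.8 * 1.3 / 0.3 * 8.314 * 336.15 / 28 * 0.311093 = 3202

3202 kW


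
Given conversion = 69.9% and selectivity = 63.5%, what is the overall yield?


Overall yield = conversion (%) * selectivity (%) / 100
Conversion = 69.9%, Selectivity = 63.5%
Y = 69.9 * 63.5 / 100
= 44.3865 %

44.3865 %


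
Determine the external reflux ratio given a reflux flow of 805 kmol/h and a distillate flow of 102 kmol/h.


Reflux ratio definition: R = L / D (liquid returned / distillate withdrawn)
L = 805 kmol/h, D = 102 kmol/h
R = 805 / 102 = 7.892

7.892


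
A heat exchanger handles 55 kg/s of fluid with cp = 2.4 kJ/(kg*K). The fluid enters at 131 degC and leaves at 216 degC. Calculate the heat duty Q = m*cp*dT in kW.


Q = m_dot * cp * delta_T
delta_T = 216 - 131 = 85 K
Q = 55 * 2.4 * 85
= 132 * 85
= 11220 kW

11220 kW


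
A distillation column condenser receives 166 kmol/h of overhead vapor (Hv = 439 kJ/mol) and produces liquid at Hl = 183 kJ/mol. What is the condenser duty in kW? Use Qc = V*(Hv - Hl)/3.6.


Qc = 166 * (439 - 183) / 3.6 = 166 * 256 / 3.6 = 11800

11800 kW


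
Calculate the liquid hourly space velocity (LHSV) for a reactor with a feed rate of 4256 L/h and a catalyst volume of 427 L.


LHSV = volumetric feed rate / catalyst volume
= 4256 L/h / 427 L
= 9.967 h^-1

9.967 h^-1


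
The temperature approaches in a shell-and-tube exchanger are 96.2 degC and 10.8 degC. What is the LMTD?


LMTD = (dT1 - dT2) / ln(dT1/dT2)
= (96.2 - 10.8) / ln(96.2 / 10.8) = 85.4 / 2.18688 = 39.05

39.05 degC


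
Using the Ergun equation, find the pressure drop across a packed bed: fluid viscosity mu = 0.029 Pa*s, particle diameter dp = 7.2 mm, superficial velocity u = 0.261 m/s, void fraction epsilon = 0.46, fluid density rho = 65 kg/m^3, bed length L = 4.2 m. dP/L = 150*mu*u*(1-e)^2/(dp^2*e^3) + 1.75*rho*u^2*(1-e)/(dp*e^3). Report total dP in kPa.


dp = 7.2 mm = 0.0072 m
Viscous term = 150*0.029*0.261*(1-0.46)^2 / (0.0072^2*0.46^3) = 65611.3
Inertial term = 1.75*65*0.261^2*(1-0.46) / (0.0072*0.46^3) = 5970.63
dP/L = 65611.3 + 5970.63 = 71581.9 Pa/m
dP = 71581.9 * 4.2 / 1000 = 300.6 kPa

300.6 kPa


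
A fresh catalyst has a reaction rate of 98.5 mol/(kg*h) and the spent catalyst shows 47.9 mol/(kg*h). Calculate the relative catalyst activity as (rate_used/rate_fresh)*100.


Activity (%) = (rate_used / rate_fresh) * 100
rate_used = 47.9, rate_fresh = 98.5
= (47.9 / 98.5) * 100
= 0.4863 * 100 = 48.63

48.63 %


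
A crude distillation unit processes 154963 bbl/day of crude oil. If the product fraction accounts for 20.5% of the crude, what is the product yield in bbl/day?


Crude throughput = 154963 bbl/day
Fraction yield = 20.5%
yield = throughput * fraction / 100
yield = 154963 * 20.5 / 100 = 31767.415

31767.415 bbl/day


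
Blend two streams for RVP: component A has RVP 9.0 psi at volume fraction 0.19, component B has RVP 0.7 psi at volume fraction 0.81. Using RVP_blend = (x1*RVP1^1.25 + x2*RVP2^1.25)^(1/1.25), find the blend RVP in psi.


Chevron index: RVP_blend = (sum xi*RVPi^1.25)^(1/1.25)
RVP^1.25 terms: 0.19 * 9.0^1.25 + 0.81 * 0.7^1.25 = 3.48044
RVP_blend = 3.48044^(1/1.25) = 2.712

2.712 psi


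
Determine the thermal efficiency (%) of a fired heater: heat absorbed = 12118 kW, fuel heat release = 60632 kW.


Furnace efficiency = Q_absorbed / Q_fuel * 100
= 12118 / 60632 * 100 = 19.99

19.99 %


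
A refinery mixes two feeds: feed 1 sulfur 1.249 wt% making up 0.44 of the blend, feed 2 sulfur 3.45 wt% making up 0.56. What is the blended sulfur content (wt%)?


Linear sulfur blending: S_blend = x1*S1 + x2*S2
Contribution 1: 0.44 * 1.249 = 0.54956 wt%
Contribution 2: 0.56 * 3.45 = 1.932 wt%
S_blend = 0.54956 + 1.932 = 2.48156

2.48156 wt%


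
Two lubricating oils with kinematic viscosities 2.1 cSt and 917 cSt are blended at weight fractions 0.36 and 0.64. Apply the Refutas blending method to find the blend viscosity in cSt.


Refutas method: VBN_i = 14.534*ln(ln(visc_i + 0.8)) + 10.975, blended linearly by mass fraction; since VBN is linear in VBI_i = ln(ln(visc_i + 0.8)) and the fractions sum to 1, blend VBI directly: visc = exp(exp(VBI_blend)) - 0.8
VBI_1 = ln(ln(2.1 + 0.8)) = 0.0627032
VBI_2 = ln(ln(917 + 0.8)) = 1.92015
VBI_blend = 0.36 * 0.0627032 + 0.64 * 1.92015 = 1.25147
visc_blend = exp(exp(1.25147)) - 0.8 = 32.17

32.17 cSt


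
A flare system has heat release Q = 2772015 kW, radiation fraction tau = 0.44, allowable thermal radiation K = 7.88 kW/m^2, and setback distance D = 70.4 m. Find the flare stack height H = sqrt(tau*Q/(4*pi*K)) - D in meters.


tau*Q/(4*pi*K) = 0.44 * 2772015 / (4 * pi * 7.88) = 12317.2
sqrt(12317.2) = 110.983
H = 110.983 - 70.4 = 40.58

40.58 m


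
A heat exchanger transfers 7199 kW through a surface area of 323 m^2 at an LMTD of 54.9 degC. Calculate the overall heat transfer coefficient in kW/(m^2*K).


From Q = U*A*LMTD, U = Q / (A * LMTD)
U = 7199 / (323 * 54.9) = 7199 / 17732.7 = 0.4060

0.4060 kW/(m^2*K)


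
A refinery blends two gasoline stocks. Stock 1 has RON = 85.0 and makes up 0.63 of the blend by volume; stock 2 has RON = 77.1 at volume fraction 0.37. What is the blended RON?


Linear blending: RON_blend = sum(vi * RONi)
Contribution 1: 0.63 * 85.0 = 53.55
Contribution 2: 0.37 * 77.1 = 28.527
RON_blend = 53.55 + 28.527 = 82.077

82.077


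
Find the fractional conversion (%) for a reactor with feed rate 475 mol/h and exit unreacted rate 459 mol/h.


X = (F_in - F_out) / F_in * 100
Moles reacted = 475 - 459 = 16
X = 16 / 475 * 100
= 0.03368 * 100
= 3.368 %

3.368 %


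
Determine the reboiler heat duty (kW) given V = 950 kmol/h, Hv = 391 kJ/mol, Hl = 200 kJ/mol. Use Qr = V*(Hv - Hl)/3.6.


Qr = 950 * (391 - 200) / 3.6 = 950 * 191 / 3.6 = 50400

50400 kW


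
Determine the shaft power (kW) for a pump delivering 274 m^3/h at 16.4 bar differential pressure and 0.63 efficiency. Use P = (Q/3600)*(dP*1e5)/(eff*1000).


Q = 274 / 3600 = 0.0761111 m^3/s
P = 0.0761111 * (16.4 * 1e5) / 0.63 / 1000 = 198.1

198.1 kW


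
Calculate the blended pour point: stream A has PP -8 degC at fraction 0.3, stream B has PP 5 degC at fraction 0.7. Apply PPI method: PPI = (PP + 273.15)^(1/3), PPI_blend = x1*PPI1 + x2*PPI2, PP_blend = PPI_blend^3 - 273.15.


PPI_1 = (-8 + 273.15)^(1/3) = 6.42437
PPI_2 = (5 + 273.15)^(1/3) = 6.527693
PPI_blend = 0.3 * 6.42437 + 0.7 * 6.527693 = 6.496696
PP_blend = 6.496696^3 - 273.15 = 274.2064 - 273.15 = 1.06

1.06 degC


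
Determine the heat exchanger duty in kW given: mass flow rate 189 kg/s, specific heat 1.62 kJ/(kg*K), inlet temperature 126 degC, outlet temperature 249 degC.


Q = m_dot * cp * delta_T
delta_T = 249 - 126 = 123 K
Q = 189 * 1.62 * 123
= 306.18 * 123
= 37660.14 kW

37660.14 kW


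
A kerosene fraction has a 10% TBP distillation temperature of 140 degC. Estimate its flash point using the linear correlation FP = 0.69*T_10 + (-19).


FP = 0.69 * 140 + (-19) = 77.6

77.6 degC


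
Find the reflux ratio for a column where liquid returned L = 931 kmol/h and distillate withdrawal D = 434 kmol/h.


Reflux ratio definition: R = L / D (liquid returned / distillate withdrawn)
L = 931 kmol/h, D = 434 kmol/h
R = 931 / 434 = 2.145

2.145


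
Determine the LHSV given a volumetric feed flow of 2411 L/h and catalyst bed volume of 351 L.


LHSV = volumetric feed rate / catalyst volume
= 2411 L/h / 351 L
= 6.869 h^-1

6.869 h^-1


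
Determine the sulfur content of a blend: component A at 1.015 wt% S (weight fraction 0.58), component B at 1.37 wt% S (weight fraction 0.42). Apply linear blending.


Linear sulfur blending: S_blend = x1*S1 + x2*S2
Contribution 1: 0.58 * 1.015 = 0.5887 wt%
Contribution 2: 0.42 * 1.37 = 0.5754 wt%
S_blend = 0.5887 + 0.5754 = 1.1641

1.1641 wt%


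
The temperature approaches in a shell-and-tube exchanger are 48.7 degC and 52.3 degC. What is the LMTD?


LMTD = (dT1 - dT2) / ln(dT1/dT2)
= (48.7 - 52.3) / ln(48.7 / 52.3) = -3.6 / -0.0713173 = 50.48

50.48 degC


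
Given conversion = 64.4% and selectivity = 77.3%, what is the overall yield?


Overall yield = conversion (%) * selectivity (%) / 100
Conversion = 64.4%, Selectivity = 77.3%
Y = 64.4 * 77.3 / 100
= 49.7812 %

49.7812 %


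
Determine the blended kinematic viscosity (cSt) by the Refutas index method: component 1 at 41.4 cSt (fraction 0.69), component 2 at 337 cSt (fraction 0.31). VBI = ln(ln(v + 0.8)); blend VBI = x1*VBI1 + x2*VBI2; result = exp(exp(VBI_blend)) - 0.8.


Refutas method: VBN_i = 14.534*ln(ln(visc_i + 0.8)) + 10.975, blended linearly by mass fraction; since VBN is linear in VBI_i = ln(ln(visc_i + 0.8)) and the fractions sum to 1, blend VBI directly: visc = exp(exp(VBI_blend)) - 0.8
VBI_1 = ln(ln(41.4 + 0.8)) = 1.31973
VBI_2 = ln(ln(337 + 0.8)) = 1.76172
VBI_blend = 0.69 * 1.31973 + 0.31 * 1.76172 = 1.45675
visc_blend = exp(exp(1.45675)) - 0.8 = 72.31

72.31 cSt


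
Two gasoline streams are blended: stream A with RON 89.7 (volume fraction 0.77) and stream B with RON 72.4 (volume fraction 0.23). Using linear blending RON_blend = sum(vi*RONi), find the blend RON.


Linear blending: RON_blend = sum(vi * RONi)
Contribution 1: 0.77 * 89.7 = 69.069
Contribution 2: 0.23 * 72.4 = 16.652
RON_blend = 69.069 + 16.652 = 85.721

85.721


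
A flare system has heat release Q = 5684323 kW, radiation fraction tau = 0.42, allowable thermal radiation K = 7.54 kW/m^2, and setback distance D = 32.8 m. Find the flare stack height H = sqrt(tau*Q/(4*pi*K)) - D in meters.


tau*Q/(4*pi*K) = 0.42 * 5684323 / (4 * pi * 7.54) = 25196.9
sqrt(25196.9) = 158.735
H = 158.735 - 32.8 = 125.9

125.9 m


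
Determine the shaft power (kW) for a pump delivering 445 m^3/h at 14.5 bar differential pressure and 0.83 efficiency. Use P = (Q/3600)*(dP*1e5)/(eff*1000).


Q = 445 / 3600 = 0.123611 m^3/s
P = 0.123611 * (14.5 * 1e5) / 0.83 / 1000 = 215.9

215.9 kW


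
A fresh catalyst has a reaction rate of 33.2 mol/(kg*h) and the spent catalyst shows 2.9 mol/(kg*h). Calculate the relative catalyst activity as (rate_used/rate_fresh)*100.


Activity (%) = (rate_used / rate_fresh) * 100
rate_used = 2.9, rate_fresh = 33.2
= (2.9 / 33.2) * 100
= 0.08735 * 100 = 8.735

8.735 %


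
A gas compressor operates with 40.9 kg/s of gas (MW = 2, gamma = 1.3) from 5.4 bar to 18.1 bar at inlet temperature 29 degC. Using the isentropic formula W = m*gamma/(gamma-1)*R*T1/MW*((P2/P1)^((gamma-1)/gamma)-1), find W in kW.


Isentropic work: W = m*(gamma/(gamma-1))*(R*T1/MW)*((P2/P1)^((gamma-1)/gamma) - 1)
T1 = 29 + 273.15 = 302.15 K
Pressure ratio = 18.1 / 5.4 = 3.35185
Exponent = (1.3 - 1)/1.3 = 0.230769
(P2/P1)^exp - 1 = 3.35185^0.230769 - 1 = 0.321963
W = 40.9 * 1.3 / 0.3 * 8.314 * 302.15 / 2 * 0.321963 = 71670

71670 kW


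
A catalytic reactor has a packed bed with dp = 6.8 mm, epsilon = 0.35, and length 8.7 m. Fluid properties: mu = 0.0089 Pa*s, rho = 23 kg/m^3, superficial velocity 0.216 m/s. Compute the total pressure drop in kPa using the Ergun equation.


dp = 6.8 mm = 0.0068 m
Viscous term = 150*0.0089*0.216*(1-0.35)^2 / (0.0068^2*0.35^3) = 61452.5
Inertial term = 1.75*23*0.216^2*(1-0.35) / (0.0068*0.35^3) = 4186.72
dP/L = 61452.5 + 4186.72 = 65639.2 Pa/m
dP = 65639.2 * 8.7 / 1000 = 571.1 kPa

571.1 kPa


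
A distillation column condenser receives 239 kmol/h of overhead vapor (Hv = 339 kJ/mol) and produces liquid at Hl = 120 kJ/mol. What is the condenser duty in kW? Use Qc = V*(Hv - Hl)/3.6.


Qc = 239 * (339 - 120) / 3.6 = 239 * 219 / 3.6 = 14540

14540 kW


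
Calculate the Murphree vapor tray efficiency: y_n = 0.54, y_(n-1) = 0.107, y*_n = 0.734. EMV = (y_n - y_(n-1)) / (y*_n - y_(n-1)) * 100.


Murphree vapor efficiency: EMV = (y_n - y_(n-1)) / (y*_n - y_(n-1)) * 100
EMV = (0.54 - 0.107) / (0.734 - 0.107) * 100 = 0.433 / 0.627 * 100 = 69.06

69.06 %


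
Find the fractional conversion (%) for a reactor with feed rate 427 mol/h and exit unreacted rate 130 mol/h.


X = (F_in - F_out) / F_in * 100
Moles reacted = 427 - 130 = 297
X = 297 / 427 * 100
= 0.6956 * 100
= 69.56 %

69.56 %


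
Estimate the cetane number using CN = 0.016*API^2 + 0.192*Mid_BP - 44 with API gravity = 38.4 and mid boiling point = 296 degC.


CN = 0.016 * 38.4^2 + 0.192 * 296 - 44
CN = 23.59296 + 56.832 - 44 = 36.42496

36.42496


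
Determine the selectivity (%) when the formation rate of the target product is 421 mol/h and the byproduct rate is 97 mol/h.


Selectivity = desired / (desired + undesired) * 100
Total products = 421 + 97 = 518 mol/h
S = 421 / 518 * 100
= 0.8127 * 100
= 81.27 %

81.27 %


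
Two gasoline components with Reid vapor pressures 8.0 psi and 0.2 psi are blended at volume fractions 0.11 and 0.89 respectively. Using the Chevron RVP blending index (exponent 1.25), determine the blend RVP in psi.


Chevron index: RVP_blend = (sum xi*RVPi^1.25)^(1/1.25)
RVP^1.25 terms: 0.11 * 8.0^1.25 + 0.89 * 0.2^1.25 = 1.59901
RVP_blend = 1.59901^(1/1.25) = 1.456

1.456 psi


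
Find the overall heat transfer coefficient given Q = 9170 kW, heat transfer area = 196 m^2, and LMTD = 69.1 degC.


From Q = U*A*LMTD, U = Q / (A * LMTD)
U = 9170 / (196 * 69.1) = 9170 / 13543.6 = 0.6771

0.6771 kW/(m^2*K)


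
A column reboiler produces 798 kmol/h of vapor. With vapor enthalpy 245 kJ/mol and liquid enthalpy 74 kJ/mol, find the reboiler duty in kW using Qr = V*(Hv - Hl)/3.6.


Qr = 798 * (245 - 74) / 3.6 = 798 * 171 / 3.6 = 37900

37900 kW


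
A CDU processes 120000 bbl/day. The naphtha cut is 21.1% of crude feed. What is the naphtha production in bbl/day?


Crude throughput = 120000 bbl/day
Fraction yield = 21.1%
yield = throughput * fraction / 100
yield = 120000 * 21.1 / 100 = 25320

25320 bbl/day


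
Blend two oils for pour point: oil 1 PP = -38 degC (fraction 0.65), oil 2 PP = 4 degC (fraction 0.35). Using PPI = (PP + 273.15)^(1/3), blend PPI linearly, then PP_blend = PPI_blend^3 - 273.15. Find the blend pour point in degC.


PPI_1 = (-38 + 273.15)^(1/3) = 6.172318
PPI_2 = (4 + 273.15)^(1/3) = 6.51986
PPI_blend = 0.65 * 6.172318 + 0.35 * 6.51986 = 6.293958
PP_blend = 6.293958^3 - 273.15 = 249.3283 - 273.15 = -23.82

-23.82 degC


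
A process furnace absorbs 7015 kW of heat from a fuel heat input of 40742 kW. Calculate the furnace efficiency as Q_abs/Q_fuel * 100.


Furnace efficiency = Q_absorbed / Q_fuel * 100
= 7015 / 40742 * 100 = 17.22

17.22 %


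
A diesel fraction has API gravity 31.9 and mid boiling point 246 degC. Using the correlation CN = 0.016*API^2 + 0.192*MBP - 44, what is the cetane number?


CN = 0.016 * 31.9^2 + 0.192 * 246 - 44
CN = 16.28176 + 47.232 - 44 = 19.51376

19.51376


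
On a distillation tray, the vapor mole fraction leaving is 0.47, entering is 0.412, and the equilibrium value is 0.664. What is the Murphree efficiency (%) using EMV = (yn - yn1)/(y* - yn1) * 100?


Murphree vapor efficiency: EMV = (y_n - y_(n-1)) / (y*_n - y_(n-1)) * 100
EMV = (0.47 - 0.412) / (0.664 - 0.412) * 100 = 0.058 / 0.252 * 100 = 23.02

23.02 %


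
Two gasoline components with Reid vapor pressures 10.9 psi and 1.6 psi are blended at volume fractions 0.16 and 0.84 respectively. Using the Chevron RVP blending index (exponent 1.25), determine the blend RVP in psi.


Chevron index: RVP_blend = (sum xi*RVPi^1.25)^(1/1.25)
RVP^1.25 terms: 0.16 * 10.9^1.25 + 0.84 * 1.6^1.25 = 4.68043
RVP_blend = 4.68043^(1/1.25) = 3.437

3.437 psi


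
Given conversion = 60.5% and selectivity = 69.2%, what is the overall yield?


Overall yield = conversion (%) * selectivity (%) / 100
Conversion = 60.5%, Selectivity = 69.2%
Y = 60.5 * 69.2 / 100
= 41.866 %

41.866 %


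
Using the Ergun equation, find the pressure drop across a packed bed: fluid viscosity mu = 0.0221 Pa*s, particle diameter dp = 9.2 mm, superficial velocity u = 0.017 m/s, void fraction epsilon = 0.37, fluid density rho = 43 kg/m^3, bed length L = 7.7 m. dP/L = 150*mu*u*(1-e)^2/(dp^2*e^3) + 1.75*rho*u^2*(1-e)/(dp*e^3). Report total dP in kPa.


dp = 9.2 mm = 0.0092 m
Viscous term = 150*0.0221*0.017*(1-0.37)^2 / (0.0092^2*0.37^3) = 5217.14
Inertial term = 1.75*43*0.017^2*(1-0.37) / (0.0092*0.37^3) = 29.4003
dP/L = 5217.14 + 29.4003 = 5246.54 Pa/m
dP = 5246.54 * 7.7 / 1000 = 40.40 kPa

40.40 kPa


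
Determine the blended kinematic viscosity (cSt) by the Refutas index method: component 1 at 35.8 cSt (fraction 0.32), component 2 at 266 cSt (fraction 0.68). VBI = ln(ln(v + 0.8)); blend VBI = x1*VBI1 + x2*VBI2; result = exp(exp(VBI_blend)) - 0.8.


Refutas method: VBN_i = 14.534*ln(ln(visc_i + 0.8)) + 10.975, blended linearly by mass fraction; since VBN is linear in VBI_i = ln(ln(visc_i + 0.8)) and the fractions sum to 1, blend VBI directly: visc = exp(exp(VBI_blend)) - 0.8
VBI_1 = ln(ln(35.8 + 0.8)) = 1.28095
VBI_2 = ln(ln(266 + 0.8)) = 1.72035
VBI_blend = 0.32 * 1.28095 + 0.68 * 1.72035 = 1.57974
visc_blend = exp(exp(1.57974)) - 0.8 = 127.4

127.4 cSt


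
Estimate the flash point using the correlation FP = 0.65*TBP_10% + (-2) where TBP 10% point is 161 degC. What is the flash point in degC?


FP = 0.65 * 161 + (-2) = 102.65

102.65 degC


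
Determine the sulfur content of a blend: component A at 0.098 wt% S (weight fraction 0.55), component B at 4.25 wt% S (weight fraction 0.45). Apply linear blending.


Linear sulfur blending: S_blend = x1*S1 + x2*S2
Contribution 1: 0.55 * 0.098 = 0.0539 wt%
Contribution 2: 0.45 * 4.25 = 1.9125 wt%
S_blend = 0.0539 + 1.9125 = 1.9664

1.9664 wt%


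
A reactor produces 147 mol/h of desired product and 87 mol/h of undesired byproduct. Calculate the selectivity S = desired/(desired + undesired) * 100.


Selectivity = desired / (desired + undesired) * 100
Total products = 147 + 87 = 234 mol/h
S = 147 / 234 * 100
= 0.6282 * 100
= 62.82 %

62.82 %


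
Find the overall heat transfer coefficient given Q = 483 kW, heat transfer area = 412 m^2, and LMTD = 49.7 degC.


From Q = U*A*LMTD, U = Q / (A * LMTD)
U = 483 / (412 * 49.7) = 483 / 20476.4 = 0.02359

0.02359 kW/(m^2*K)


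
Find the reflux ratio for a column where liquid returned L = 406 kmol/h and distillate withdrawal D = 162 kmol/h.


Reflux ratio definition: R = L / D (liquid returned / distillate withdrawn)
L = 406 kmol/h, D = 162 kmol/h
R = 406 / 162 = 2.506

2.506


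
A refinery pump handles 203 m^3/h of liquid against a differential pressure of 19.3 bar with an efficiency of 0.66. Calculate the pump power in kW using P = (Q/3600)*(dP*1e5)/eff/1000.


Q = 203 / 3600 = 0.0563889 m^3/s
P = 0.0563889 * (19.3 * 1e5) / 0.66 / 1000 = 164.9

164.9 kW


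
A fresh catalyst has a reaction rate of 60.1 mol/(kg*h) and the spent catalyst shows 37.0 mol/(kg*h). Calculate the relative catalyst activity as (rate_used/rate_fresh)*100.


Activity (%) = (rate_used / rate_fresh) * 100
rate_used = 37.0, rate_fresh = 60.1
= (37.0 / 60.1) * 100
= 0.6156 * 100 = 61.56

61.56 %


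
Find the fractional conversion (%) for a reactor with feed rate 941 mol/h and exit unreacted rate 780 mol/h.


X = (F_in - F_out) / F_in * 100
Moles reacted = 941 - 780 = 161
X = 161 / 941 * 100
= 0.1711 * 100
= 17.11 %

17.11 %


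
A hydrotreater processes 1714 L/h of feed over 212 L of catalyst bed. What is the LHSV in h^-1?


LHSV = volumetric feed rate / catalyst volume
= 1714 L/h / 212 L
= 8.085 h^-1

8.085 h^-1


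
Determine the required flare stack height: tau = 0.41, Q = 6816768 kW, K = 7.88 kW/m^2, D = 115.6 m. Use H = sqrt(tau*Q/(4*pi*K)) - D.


tau*Q/(4*pi*K) = 0.41 * 6816768 / (4 * pi * 7.88) = 28224.5
sqrt(28224.5) = 168.001
H = 168.001 - 115.6 = 52.40

52.40 m


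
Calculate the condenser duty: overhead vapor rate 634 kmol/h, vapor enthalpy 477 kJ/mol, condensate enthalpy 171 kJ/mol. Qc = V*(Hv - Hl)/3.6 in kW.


Qc = 634 * (477 - 171) / 3.6 = 634 * 306 / 3.6 = 53890

53890 kW


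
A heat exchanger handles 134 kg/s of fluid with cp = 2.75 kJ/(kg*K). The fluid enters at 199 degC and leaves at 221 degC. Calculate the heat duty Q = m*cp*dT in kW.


Q = m_dot * cp * delta_T
delta_T = 221 - 199 = 22 K
Q = 134 * 2.75 * 22
= 368.5 * 22
= 8107 kW

8107 kW


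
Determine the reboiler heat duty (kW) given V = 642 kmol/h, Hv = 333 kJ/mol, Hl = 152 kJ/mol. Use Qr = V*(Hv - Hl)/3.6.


Qr = 642 * (333 - 152) / 3.6 = 642 * 181 / 3.6 = 32280

32280 kW


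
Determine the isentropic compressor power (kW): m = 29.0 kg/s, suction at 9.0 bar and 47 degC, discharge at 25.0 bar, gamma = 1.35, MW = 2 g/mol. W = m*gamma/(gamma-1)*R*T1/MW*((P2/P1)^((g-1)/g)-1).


Isentropic work: W = m*(gamma/(gamma-1))*(R*T1/MW)*((P2/P1)^((gamma-1)/gamma) - 1)
T1 = 47 + 273.15 = 320.15 K
Pressure ratio = 25.0 / 9.0 = 2.77778
Exponent = (1.35 - 1)/1.35 = 0.259259
(P2/P1)^exp - 1 = 2.77778^0.259259 - 1 = 0.303265
W = 29.0 * 1.35 / 0.35 * 8.314 * 320.15 / 2 * 0.303265 = 45150

45150 kW


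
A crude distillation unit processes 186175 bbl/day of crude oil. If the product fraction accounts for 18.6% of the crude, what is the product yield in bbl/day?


Crude throughput = 186175 bbl/day
Fraction yield = 18.6%
yield = throughput * fraction / 100
yield = 186175 * 18.6 / 100 = 34628.55

34628.55 bbl/day


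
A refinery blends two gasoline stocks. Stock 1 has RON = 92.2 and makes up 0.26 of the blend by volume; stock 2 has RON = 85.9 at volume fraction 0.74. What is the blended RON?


Linear blending: RON_blend = sum(vi * RONi)
Contribution 1: 0.26 * 92.2 = 23.972
Contribution 2: 0.74 * 85.9 = 63.566
RON_blend = 23.972 + 63.566 = 87.538

87.538


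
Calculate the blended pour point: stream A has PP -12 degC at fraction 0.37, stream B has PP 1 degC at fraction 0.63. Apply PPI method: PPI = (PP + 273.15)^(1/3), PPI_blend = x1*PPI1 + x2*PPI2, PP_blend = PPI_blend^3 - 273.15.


PPI_1 = (-12 + 273.15)^(1/3) = 6.391901
PPI_2 = (1 + 273.15)^(1/3) = 6.49625
PPI_blend = 0.37 * 6.391901 + 0.63 * 6.49625 = 6.457641
PP_blend = 6.457641^3 - 273.15 = 269.2909 - 273.15 = -3.86

-3.86 degC


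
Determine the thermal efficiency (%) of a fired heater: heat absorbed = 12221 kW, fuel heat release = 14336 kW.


Furnace efficiency = Q_absorbed / Q_fuel * 100
= 12221 / 14336 * 100 = 85.25

85.25 %


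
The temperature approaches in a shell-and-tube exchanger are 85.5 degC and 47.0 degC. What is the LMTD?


LMTD = (dT1 - dT2) / ln(dT1/dT2)
= (85.5 - 47.0) / ln(85.5 / 47.0) = 38.5 / 0.598369 = 64.34

64.34 degC


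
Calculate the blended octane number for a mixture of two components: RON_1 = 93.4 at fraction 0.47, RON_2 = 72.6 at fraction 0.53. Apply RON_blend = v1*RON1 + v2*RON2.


Linear blending: RON_blend = sum(vi * RONi)
Contribution 1: 0.47 * 93.4 = 43.898
Contribution 2: 0.53 * 72.6 = 38.478
RON_blend = 43.898 + 38.478 = 82.376

82.376


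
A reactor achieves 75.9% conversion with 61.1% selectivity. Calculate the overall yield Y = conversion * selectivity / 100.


Overall yield = conversion (%) * selectivity (%) / 100
Conversion = 75.9%, Selectivity = 61.1%
Y = 75.9 * 61.1 / 100
= 46.3749 %

46.3749 %


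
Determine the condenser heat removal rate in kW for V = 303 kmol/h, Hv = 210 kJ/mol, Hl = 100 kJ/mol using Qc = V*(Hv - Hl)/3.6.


Qc = 303 * (210 - 100) / 3.6 = 303 * 110 / 3.6 = 9258

9258 kW


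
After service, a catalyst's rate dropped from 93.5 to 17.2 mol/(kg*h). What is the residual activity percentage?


Activity (%) = (rate_used / rate_fresh) * 100
rate_used = 17.2, rate_fresh = 93.5
= (17.2 / 93.5) * 100
= 0.1840 * 100 = 18.40

18.40 %


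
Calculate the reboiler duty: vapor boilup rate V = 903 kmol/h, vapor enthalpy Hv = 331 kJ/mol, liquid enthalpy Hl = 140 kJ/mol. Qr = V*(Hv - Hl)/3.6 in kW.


Qr = 903 * (331 - 140) / 3.6 = 903 * 191 / 3.6 = 47910

47910 kW
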